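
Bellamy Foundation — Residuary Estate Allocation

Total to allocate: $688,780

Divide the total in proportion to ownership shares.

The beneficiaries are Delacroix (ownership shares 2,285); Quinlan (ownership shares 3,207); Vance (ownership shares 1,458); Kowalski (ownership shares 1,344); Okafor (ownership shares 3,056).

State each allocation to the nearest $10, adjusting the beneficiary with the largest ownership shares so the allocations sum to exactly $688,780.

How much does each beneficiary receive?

Delacroix: $138,670 | Quinlan: $194,620 | Vance: $88,480 | Kowalski: $81,560 | Okafor: $185,450

Sum of ownership shares: 2,285 + 3,207 + 1,458 + 1,344 + 3,056 = 11,350.
Pro-rata amounts: Delacroix 138,666.28; Quinlan 194,618.28; Vance 88,479.40; Kowalski 81,561.26; Okafor 185,454.77.
Rounded to nearest $10: Delacroix $138,670; Quinlan $194,620; Vance $88,480; Kowalski $81,560; Okafor $185,450. Sum = $688,780.
Sum already equals the total — no adjustment.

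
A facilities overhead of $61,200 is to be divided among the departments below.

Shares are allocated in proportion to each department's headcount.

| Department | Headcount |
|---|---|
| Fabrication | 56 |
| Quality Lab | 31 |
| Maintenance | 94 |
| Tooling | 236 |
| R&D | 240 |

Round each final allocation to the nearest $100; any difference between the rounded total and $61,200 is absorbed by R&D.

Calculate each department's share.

Fabrication: $5,200; Quality Lab: $2,900; Maintenance: $8,800; Tooling: $22,000; R&D: $22,300

Headcount total: 657.
Raw shares: Fabrication 56/657 × $61,200 = 5,216.44; Quality Lab 31/657 × $61,200 = 2,887.67; Maintenance 94/657 × $61,200 = 8,756.16; Tooling 236/657 × $61,200 = 21,983.56; R&D 240/657 × $61,200 = 22,356.16.
Rounded to nearest $100: Fabrication $5,200; Quality Lab $2,900; Maintenance $8,800; Tooling $22,000; R&D $22,400. Sum = $61,300.
Difference $61,200 − $61,300 = −$100 applied to R&D: R&D becomes $22,300.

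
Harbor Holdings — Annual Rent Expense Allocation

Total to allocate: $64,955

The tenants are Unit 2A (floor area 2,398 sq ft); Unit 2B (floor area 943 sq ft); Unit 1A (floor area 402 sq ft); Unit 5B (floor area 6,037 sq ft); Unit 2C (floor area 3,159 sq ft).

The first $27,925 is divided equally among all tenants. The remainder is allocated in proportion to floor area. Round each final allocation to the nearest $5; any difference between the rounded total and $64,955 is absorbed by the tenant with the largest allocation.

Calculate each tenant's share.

Equal tier: $27,925 ÷ 5 = $5,585 apiece.
Remainder $37,030 by floor area (total 12,939): Unit 2A 6,862.81 → $6,865; Unit 2B 2,698.76 → $2,700; Unit 1A 1,150.48 → $1,150; Unit 5B 17,277.23 → $17,275; Unit 2C 9,040.71 → $9,040.
Totals: Unit 2A $5,585 + $6,865 = $12,450; Unit 2B $5,585 + $2,700 = $8,285; Unit 1A $5,585 + $1,150 = $6,735; Unit 5B $5,585 + $17,275 = $22,860; Unit 2C $5,585 + $9,040 = $14,625.

Unit 2A: $12,450 | Unit 2B: $8,285 | Unit 1A: $6,735 | Unit 5B: $22,860 | Unit 2C: $14,625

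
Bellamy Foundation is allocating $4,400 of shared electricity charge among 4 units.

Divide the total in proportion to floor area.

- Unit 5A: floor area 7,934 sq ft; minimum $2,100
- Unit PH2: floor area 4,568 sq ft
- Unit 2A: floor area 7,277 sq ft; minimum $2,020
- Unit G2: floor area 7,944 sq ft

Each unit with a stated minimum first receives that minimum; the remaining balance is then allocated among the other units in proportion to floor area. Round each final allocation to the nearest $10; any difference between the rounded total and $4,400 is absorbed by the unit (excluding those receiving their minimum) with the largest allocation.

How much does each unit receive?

Unit 5A: $2,100 | Unit PH2: $100 | Unit 2A: $2,020 | Unit G2: $180

Fund the minimums — Unit 5A $2,100; Unit 2A $2,020. Balance $280.
Balance split over remaining floor area 12,512: Unit PH2 102.23 → $100; Unit G2 177.77 → $180.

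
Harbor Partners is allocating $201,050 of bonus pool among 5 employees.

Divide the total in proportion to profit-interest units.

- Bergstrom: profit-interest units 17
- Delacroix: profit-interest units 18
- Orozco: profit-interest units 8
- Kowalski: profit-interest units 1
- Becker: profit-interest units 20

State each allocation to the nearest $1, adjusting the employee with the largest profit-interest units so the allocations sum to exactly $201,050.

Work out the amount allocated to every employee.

Bergstrom: $53,404; Delacroix: $56,545; Orozco: $25,131; Kowalski: $3,141; Becker: $62,829

Profit-interest units total: 64.
Unrounded shares: Bergstrom 17/64 × $201,050 = 53,403.91; Delacroix 18/64 × $201,050 = 56,545.31; Orozco 8/64 × $201,050 = 25,131.25; Kowalski 1/64 × $201,050 = 3,141.41; Becker 20/64 × $201,050 = 62,828.12.
After rounding ($1): Bergstrom $53,404; Delacroix $56,545; Orozco $25,131; Kowalski $3,141; Becker $62,828. Sum = $201,049.
Difference $201,050 − $201,049 = +$1 applied to largest profit-interest units (Becker): Becker becomes $62,829.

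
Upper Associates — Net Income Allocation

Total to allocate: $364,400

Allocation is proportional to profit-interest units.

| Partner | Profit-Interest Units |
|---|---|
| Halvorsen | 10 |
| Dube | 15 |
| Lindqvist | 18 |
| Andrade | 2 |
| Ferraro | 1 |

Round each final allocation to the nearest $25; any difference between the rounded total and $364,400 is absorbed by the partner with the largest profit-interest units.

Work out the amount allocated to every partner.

Sum of profit-interest units: 10 + 15 + 18 + 2 + 1 = 46.
Unrounded shares: Halvorsen 79,217.39; Dube 118,826.09; Lindqvist 142,591.30; Andrade 15,843.48; Ferraro 7,921.74.
At nearest $25: Halvorsen $79,225; Dube $118,825; Lindqvist $142,600; Andrade $15,850; Ferraro $7,925. Sum = $364,425.
Difference $364,400 − $364,425 = −$25 applied to largest profit-interest units (Lindqvist): Lindqvist becomes $142,575.

Halvorsen: $79,225; Dube: $118,825; Lindqvist: $142,575; Andrade: $15,850; Ferraro: $7,925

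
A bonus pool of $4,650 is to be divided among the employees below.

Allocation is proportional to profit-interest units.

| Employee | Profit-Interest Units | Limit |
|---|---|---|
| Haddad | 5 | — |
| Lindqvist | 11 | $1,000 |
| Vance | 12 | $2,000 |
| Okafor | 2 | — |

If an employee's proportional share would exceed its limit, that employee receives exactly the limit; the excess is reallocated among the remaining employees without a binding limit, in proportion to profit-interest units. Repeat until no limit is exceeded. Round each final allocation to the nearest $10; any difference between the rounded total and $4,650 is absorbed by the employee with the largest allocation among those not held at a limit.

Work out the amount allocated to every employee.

Haddad: $1,180 | Lindqvist: $1,000 | Vance: $2,000 | Okafor: $470

Combined profit-interest units = 30.
Proportional shares (ignoring caps): Haddad 775.00; Lindqvist 1,705.00; Vance 1,860.00; Okafor 310.00.
Capped: Lindqvist ($1,000); remaining pool $3,650 reallocated over remaining profit-interest units 19.
Capped: Vance ($2,000); remaining pool $1,650 reallocated over remaining profit-interest units 7.
Redistributed shares: Haddad 1,178.57 → $1,180; Okafor 471.43 → $470.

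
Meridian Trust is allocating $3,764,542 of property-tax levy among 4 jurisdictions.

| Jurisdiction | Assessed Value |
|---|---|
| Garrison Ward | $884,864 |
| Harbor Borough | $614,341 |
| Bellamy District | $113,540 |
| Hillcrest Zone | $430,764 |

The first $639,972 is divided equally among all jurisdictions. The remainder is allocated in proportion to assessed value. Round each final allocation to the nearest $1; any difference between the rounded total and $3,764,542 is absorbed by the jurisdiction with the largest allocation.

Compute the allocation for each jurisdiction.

$639,972 shared equally gives $159,993 per jurisdiction.
Remainder $3,124,570 by assessed value (total 2,043,509): Garrison Ward 1,352,976.43 → $1,352,976; Harbor Borough 939,340.84 → $939,341; Bellamy District 173,605.15 → $173,605; Hillcrest Zone 658,647.59 → $658,648.
Totals: Garrison Ward $159,993 + $1,352,976 = $1,512,969; Harbor Borough $159,993 + $939,341 = $1,099,334; Bellamy District $159,993 + $173,605 = $333,598; Hillcrest Zone $159,993 + $658,648 = $818,641.

Garrison Ward: $1,512,969; Harbor Borough: $1,099,334; Bellamy District: $333,598; Hillcrest Zone: $818,641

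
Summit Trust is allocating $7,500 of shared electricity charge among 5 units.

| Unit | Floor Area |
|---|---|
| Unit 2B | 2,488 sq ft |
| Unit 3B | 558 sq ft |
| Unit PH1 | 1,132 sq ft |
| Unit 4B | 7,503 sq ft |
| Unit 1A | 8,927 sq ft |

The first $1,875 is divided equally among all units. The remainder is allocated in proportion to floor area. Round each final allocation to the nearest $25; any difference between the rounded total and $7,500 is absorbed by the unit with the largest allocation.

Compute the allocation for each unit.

Unit 2B: $1,050; Unit 3B: $525; Unit PH1: $675; Unit 4B: $2,425; Unit 1A: $2,825

First tranche $1,875 split equally: $375 each.
Remainder $5,625 by floor area (total 20,608): Unit 2B 679.11 → $675; Unit 3B 152.31 → $150; Unit PH1 308.98 → $300; Unit 4B 2,047.96 → $2,050; Unit 1A 2,436.64 → $2,425.
Rounding difference +$25 on remainder applied to Unit 1A.
Totals: Unit 2B $375 + $675 = $1,050; Unit 3B $375 + $150 = $525; Unit PH1 $375 + $300 = $675; Unit 4B $375 + $2,050 = $2,425; Unit 1A $375 + $2,450 = $2,825.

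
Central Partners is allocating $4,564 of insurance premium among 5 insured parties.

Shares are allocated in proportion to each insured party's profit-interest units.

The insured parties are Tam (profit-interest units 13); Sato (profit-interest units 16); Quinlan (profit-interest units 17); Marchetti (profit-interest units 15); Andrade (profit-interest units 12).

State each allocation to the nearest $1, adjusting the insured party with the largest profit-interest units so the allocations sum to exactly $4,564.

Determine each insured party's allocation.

Combined profit-interest units = 13 + 16 + 17 + 15 + 12 = 73.
Pro-rata amounts: Tam 812.77; Sato 1,000.33; Quinlan 1,062.85; Marchetti 937.81; Andrade 750.25.
Rounded to nearest $1: Tam $813; Sato $1,000; Quinlan $1,063; Marchetti $938; Andrade $750. Sum = $4,564.
Sum already equals the total — no adjustment.

Tam: $813 | Sato: $1,000 | Quinlan: $1,063 | Marchetti: $938 | Andrade: $750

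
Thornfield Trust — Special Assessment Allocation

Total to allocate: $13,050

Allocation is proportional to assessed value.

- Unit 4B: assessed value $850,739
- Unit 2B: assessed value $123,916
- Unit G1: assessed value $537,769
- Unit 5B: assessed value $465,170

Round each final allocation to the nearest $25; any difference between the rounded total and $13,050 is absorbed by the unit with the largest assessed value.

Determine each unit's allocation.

Total assessed value = 850,739 + 123,916 + 537,769 + 465,170 = 1,977,594.
Pro-rata amounts: Unit 4B 5,613.97; Unit 2B 817.71; Unit G1 3,548.70; Unit 5B 3,069.62.
Rounded to nearest $25: Unit 4B $5,625; Unit 2B $825; Unit G1 $3,550; Unit 5B $3,075. Sum = $13,075.
Difference $13,050 − $13,075 = −$25 applied to largest assessed value (Unit 4B): Unit 4B becomes $5,600.

Unit 4B: $5,600 · Unit 2B: $825 · Unit G1: $3,550 · Unit 5B: $3,075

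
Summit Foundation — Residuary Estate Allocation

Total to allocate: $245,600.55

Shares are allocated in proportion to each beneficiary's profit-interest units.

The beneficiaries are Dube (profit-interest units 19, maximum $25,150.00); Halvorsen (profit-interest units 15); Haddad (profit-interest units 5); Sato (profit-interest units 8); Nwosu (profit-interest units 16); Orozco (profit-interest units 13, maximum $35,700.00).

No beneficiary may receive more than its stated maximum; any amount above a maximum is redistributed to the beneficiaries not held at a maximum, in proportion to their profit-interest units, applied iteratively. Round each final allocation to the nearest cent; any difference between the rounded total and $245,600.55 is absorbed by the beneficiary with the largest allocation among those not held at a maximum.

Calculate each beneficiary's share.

Dube: $25,150.00 · Halvorsen: $62,983.14 · Haddad: $20,994.38 · Sato: $33,591.01 · Nwosu: $67,182.02 · Orozco: $35,700.00

Combined profit-interest units = 76.
Unconstrained shares: Dube 61,400.1375; Halvorsen 48,473.7928; Haddad 16,157.9309; Sato 25,852.6895; Nwosu 51,705.3789; Orozco 42,010.6204.
Cap binds for Dube ($25,150.00), Orozco ($35,700.00); residual $184,750.55 reallocated over remaining profit-interest units 44.
Redistributed shares: Halvorsen 62,983.1420 → $62,983.14; Haddad 20,994.3807 → $20,994.38; Sato 33,591.0091 → $33,591.01; Nwosu 67,182.0182 → $67,182.02.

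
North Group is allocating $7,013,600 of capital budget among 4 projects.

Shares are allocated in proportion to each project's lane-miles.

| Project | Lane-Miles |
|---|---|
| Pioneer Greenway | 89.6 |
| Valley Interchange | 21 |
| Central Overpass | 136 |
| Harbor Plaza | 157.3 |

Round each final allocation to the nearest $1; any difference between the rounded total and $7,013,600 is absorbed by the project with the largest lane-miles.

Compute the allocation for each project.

Total lane-miles = 89.6 + 21 + 136 + 157.3 = 403.9.
Raw shares: Pioneer Greenway 1,555,876.60; Valley Interchange 364,658.58; Central Overpass 2,361,598.42; Harbor Plaza 2,731,466.40.
At nearest $1: Pioneer Greenway $1,555,877; Valley Interchange $364,659; Central Overpass $2,361,598; Harbor Plaza $2,731,466. Sum = $7,013,600.
Sum already equals the total — no adjustment.

Pioneer Greenway: $1,555,877; Valley Interchange: $364,659; Central Overpass: $2,361,598; Harbor Plaza: $2,731,466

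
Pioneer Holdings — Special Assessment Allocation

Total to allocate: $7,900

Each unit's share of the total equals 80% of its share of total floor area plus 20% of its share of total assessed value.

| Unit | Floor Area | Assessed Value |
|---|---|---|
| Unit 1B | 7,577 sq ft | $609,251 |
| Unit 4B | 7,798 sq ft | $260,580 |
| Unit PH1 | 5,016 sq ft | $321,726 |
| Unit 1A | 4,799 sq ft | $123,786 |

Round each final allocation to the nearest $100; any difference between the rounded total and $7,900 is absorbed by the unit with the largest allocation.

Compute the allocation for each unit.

Unit 1B: $2,600 · Unit 4B: $2,300 · Unit PH1: $1,600 · Unit 1A: $1,400

Totals — floor area 25,190, assessed value 1,315,343.
Combined weights (80% floor area + 20% assessed value): Unit 1B 0.3333; Unit 4B 0.2873; Unit PH1 0.2082; Unit 1A 0.1712.
Pro-rata amounts: Unit 1B 2,632.85; Unit 4B 2,269.48; Unit PH1 1,644.94; Unit 1A 1,352.73.
After rounding ($100): Unit 1B $2,600; Unit 4B $2,300; Unit PH1 $1,600; Unit 1A $1,400. Sum = $7,900.
No rounding difference to absorb.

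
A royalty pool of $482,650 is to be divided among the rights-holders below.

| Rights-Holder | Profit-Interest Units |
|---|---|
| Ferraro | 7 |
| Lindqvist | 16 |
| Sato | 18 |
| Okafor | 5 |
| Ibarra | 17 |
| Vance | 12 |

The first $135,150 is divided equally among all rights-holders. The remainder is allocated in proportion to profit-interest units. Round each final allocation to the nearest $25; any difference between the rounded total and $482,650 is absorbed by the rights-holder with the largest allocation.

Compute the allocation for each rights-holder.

Ferraro: $54,950 · Lindqvist: $96,650 · Sato: $105,925 · Okafor: $45,700 · Ibarra: $101,300 · Vance: $78,125

Equal tier: $135,150 ÷ 6 = $22,525 apiece.
Remainder $347,500 by profit-interest units (total 75): Ferraro 32,433.33 → $32,425; Lindqvist 74,133.33 → $74,125; Sato 83,400.00 → $83,400; Okafor 23,166.67 → $23,175; Ibarra 78,766.67 → $78,775; Vance 55,600.00 → $55,600.
Totals: Ferraro $22,525 + $32,425 = $54,950; Lindqvist $22,525 + $74,125 = $96,650; Sato $22,525 + $83,400 = $105,925; Okafor $22,525 + $23,175 = $45,700; Ibarra $22,525 + $78,775 = $101,300; Vance $22,525 + $55,600 = $78,125.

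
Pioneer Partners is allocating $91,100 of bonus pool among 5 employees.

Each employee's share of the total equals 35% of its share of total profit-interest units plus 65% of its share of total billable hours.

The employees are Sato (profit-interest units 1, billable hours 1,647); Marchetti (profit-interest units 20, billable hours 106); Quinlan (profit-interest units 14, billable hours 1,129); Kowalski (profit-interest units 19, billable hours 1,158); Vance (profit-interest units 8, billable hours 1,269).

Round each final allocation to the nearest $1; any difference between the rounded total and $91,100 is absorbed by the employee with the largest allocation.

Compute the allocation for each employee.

Sato: $18,884 | Marchetti: $11,468 | Quinlan: $19,792 | Kowalski: $22,688 | Vance: $18,268

Totals — profit-interest units 62, billable hours 5,309.
Combined weights (35% profit-interest units + 65% billable hours): Sato 0.2073; Marchetti 0.1259; Quinlan 0.2173; Kowalski 0.2490; Vance 0.2005.
Raw shares: Sato 18,884.42; Marchetti 11,467.78; Quinlan 19,792.37; Kowalski 22,687.20; Vance 18,268.24.
After rounding ($1): Sato $18,884; Marchetti $11,468; Quinlan $19,792; Kowalski $22,687; Vance $18,268. Sum = $91,099.
Difference $91,100 − $91,099 = +$1 applied to largest allocation (Kowalski): Kowalski becomes $22,688.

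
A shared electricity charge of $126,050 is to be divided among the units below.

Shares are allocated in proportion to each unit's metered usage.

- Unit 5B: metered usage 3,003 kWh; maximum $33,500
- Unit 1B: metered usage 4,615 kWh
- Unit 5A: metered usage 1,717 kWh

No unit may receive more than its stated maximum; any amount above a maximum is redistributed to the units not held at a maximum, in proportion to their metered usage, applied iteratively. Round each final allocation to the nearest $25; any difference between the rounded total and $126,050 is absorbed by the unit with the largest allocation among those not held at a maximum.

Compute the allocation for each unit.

Unit 5B: $33,500; Unit 1B: $67,450; Unit 5A: $25,100

Total metered usage = 9,335.
Unconstrained shares: Unit 5B 40,549.35; Unit 1B 62,316.10; Unit 5A 23,184.56.
Capped: Unit 5B ($33,500); balance $92,550 reallocated over remaining metered usage 6,332.
Shares after redistribution: Unit 1B 67,453.92 → $67,450; Unit 5A 25,096.08 → $25,100.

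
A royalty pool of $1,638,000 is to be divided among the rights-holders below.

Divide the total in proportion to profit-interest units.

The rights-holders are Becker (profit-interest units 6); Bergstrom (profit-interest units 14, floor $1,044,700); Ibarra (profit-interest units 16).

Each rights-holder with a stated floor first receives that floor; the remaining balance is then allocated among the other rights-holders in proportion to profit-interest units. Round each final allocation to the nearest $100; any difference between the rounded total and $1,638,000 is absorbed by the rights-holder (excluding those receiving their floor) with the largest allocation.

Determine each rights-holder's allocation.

Becker: $161,800; Bergstrom: $1,044,700; Ibarra: $431,500

Minimums first: Bergstrom $1,044,700. Balance $593,300.
Balance split over remaining profit-interest units 22: Becker 161,809.09 → $161,800; Ibarra 431,490.91 → $431,500.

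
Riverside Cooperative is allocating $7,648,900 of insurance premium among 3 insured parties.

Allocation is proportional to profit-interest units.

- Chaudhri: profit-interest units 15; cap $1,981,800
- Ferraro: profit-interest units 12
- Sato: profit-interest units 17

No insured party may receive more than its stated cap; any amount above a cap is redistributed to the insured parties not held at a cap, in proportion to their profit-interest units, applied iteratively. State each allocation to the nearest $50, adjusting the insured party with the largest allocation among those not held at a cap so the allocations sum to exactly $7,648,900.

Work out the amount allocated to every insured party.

Sum of profit-interest units: 44.
Proportional shares (ignoring caps): Chaudhri 2,607,579.55; Ferraro 2,086,063.64; Sato 2,955,256.82.
Cap binds for Chaudhri ($1,981,800); residual $5,667,100 reallocated over remaining profit-interest units 29.
Remaining shares: Ferraro 2,345,006.90 → $2,345,000; Sato 3,322,093.10 → $3,322,100.

Chaudhri: $1,981,800; Ferraro: $2,345,000; Sato: $3,322,100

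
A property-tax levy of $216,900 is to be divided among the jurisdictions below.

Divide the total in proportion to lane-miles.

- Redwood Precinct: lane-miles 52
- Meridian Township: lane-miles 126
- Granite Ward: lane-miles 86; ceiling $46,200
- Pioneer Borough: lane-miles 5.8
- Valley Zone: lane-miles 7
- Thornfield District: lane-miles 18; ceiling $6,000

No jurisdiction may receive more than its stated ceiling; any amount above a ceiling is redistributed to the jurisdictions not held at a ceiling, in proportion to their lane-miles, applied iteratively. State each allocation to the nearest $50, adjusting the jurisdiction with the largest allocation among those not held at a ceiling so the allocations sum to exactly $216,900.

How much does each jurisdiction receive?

Redwood Precinct: $44,900; Meridian Township: $108,750; Granite Ward: $46,200; Pioneer Borough: $5,000; Valley Zone: $6,050; Thornfield District: $6,000

Combined lane-miles = 294.8.
Proportional shares (ignoring caps): Redwood Precinct 38,259.16; Meridian Township 92,704.88; Granite Ward 63,274.76; Pioneer Borough 4,267.37; Valley Zone 5,150.27; Thornfield District 13,243.55.
Held at cap: Granite Ward ($46,200), Thornfield District ($6,000); balance $164,700 reallocated over remaining lane-miles 190.8.
Remaining shares: Redwood Precinct 44,886.79 → $44,900; Meridian Township 108,764.15 → $108,750; Pioneer Borough 5,006.60 → $5,000; Valley Zone 6,042.45 → $6,050.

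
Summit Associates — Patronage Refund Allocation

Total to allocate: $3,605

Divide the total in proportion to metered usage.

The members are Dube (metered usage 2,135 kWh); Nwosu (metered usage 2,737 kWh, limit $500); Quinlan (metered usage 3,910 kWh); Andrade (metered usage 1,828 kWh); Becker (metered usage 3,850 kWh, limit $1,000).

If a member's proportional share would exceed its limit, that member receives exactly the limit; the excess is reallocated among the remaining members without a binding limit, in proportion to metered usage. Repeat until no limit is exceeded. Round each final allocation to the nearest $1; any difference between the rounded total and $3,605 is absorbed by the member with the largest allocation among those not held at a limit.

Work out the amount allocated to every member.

Dube: $571 | Nwosu: $500 | Quinlan: $1,045 | Andrade: $489 | Becker: $1,000

Metered usage total: 14,460.
Unconstrained shares: Dube 532.27; Nwosu 682.36; Quinlan 974.80; Andrade 455.74; Becker 959.84.
Cap binds for Nwosu ($500); balance $3,105 reallocated over remaining metered usage 11,723.
Cap binds for Becker ($1,000); balance $2,105 reallocated over remaining metered usage 7,873.
Remaining shares: Dube 570.83 → $571; Quinlan 1,045.41 → $1,045; Andrade 488.75 → $489.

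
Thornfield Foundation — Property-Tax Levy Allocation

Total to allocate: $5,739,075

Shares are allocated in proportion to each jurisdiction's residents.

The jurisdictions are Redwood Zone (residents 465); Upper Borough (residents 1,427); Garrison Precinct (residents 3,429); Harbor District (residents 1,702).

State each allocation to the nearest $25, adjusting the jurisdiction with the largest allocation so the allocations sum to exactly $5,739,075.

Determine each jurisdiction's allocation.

Total residents = 7,023.
Unrounded shares: Redwood Zone 465/7,023 × $5,739,075 = 379,990.01; Upper Borough 1,427/7,023 × $5,739,075 = 1,166,119.90; Garrison Precinct 3,429/7,023 × $5,739,075 = 2,802,119.92; Harbor District 1,702/7,023 × $5,739,075 = 1,390,845.17.
Rounded to nearest $25: Redwood Zone $380,000; Upper Borough $1,166,125; Garrison Precinct $2,802,125; Harbor District $1,390,850. Sum = $5,739,100.
Difference $5,739,075 − $5,739,100 = −$25 applied to largest allocation (Garrison Precinct): Garrison Precinct becomes $2,802,100.

Redwood Zone: $380,000; Upper Borough: $1,166,125; Garrison Precinct: $2,802,100; Harbor District: $1,390,850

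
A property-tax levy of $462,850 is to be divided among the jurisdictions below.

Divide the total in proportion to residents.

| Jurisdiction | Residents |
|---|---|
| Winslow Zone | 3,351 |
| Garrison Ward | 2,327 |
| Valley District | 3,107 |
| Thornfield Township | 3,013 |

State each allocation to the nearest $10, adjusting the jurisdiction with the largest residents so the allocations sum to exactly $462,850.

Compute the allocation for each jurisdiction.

Residents total: 11,798.
Raw shares: Winslow Zone 3,351/11,798 × $462,850 = 131,463.84; Garrison Ward 2,327/11,798 × $462,850 = 91,291.06; Valley District 3,107/11,798 × $462,850 = 121,891.42; Thornfield Township 3,013/11,798 × $462,850 = 118,203.68.
At nearest $10: Winslow Zone $131,460; Garrison Ward $91,290; Valley District $121,890; Thornfield Township $118,200. Sum = $462,840.
Difference $462,850 − $462,840 = +$10 applied to largest residents (Winslow Zone): Winslow Zone becomes $131,470.

Winslow Zone: $131,470 · Garrison Ward: $91,290 · Valley District: $121,890 · Thornfield Township: $118,200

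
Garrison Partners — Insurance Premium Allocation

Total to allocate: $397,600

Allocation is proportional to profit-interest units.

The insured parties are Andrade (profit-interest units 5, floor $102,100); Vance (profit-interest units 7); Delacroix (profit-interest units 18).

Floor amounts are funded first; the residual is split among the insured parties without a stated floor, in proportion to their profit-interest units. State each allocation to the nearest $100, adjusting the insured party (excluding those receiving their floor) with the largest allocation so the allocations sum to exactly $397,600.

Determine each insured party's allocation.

Andrade: $102,100 | Vance: $82,700 | Delacroix: $212,800

Guaranteed amounts: Andrade $102,100. Balance $295,500.
Balance split over remaining profit-interest units 25: Vance 82,740.00 → $82,700; Delacroix 212,760.00 → $212,800.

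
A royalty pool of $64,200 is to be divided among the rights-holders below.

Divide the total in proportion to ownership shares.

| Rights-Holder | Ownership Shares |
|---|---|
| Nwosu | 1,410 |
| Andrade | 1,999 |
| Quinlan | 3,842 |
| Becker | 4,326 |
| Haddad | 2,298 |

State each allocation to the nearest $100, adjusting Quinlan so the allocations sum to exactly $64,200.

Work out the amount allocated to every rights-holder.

Ownership shares total: 13,875.
Proportional shares: Nwosu 1,410/13,875 × $64,200 = 6,524.11; Andrade 1,999/13,875 × $64,200 = 9,249.43; Quinlan 3,842/13,875 × $64,200 = 17,777.04; Becker 4,326/13,875 × $64,200 = 20,016.52; Haddad 2,298/13,875 × $64,200 = 10,632.91.
After rounding ($100): Nwosu $6,500; Andrade $9,200; Quinlan $17,800; Becker $20,000; Haddad $10,600. Sum = $64,100.
Difference $64,200 − $64,100 = +$100 applied to Quinlan: Quinlan becomes $17,900.

Nwosu: $6,500 · Andrade: $9,200 · Quinlan: $17,900 · Becker: $20,000 · Haddad: $10,600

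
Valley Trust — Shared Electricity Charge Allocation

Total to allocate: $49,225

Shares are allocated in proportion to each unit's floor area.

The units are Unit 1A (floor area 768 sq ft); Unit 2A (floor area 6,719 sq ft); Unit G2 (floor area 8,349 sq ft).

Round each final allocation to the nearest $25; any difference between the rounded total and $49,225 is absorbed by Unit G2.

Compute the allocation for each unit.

Unit 1A: $2,375 | Unit 2A: $20,875 | Unit G2: $25,975

Total floor area = 15,836.
Pro-rata amounts: Unit 1A 768/15,836 × $49,225 = 2,387.27; Unit 2A 6,719/15,836 × $49,225 = 20,885.50; Unit G2 8,349/15,836 × $49,225 = 25,952.23.
After rounding ($25): Unit 1A $2,375; Unit 2A $20,875; Unit G2 $25,950. Sum = $49,200.
Difference $49,225 − $49,200 = +$25 applied to Unit G2: Unit G2 becomes $25,975.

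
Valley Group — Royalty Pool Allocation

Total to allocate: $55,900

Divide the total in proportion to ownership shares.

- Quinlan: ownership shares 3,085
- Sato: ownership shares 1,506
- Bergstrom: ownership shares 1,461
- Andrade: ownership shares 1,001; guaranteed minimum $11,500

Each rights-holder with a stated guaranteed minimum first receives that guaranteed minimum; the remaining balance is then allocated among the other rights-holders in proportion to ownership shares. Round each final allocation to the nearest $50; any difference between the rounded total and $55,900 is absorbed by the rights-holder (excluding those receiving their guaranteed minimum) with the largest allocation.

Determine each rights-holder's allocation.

Minimums first: Andrade $11,500. Residual $44,400.
Residual split over remaining ownership shares 6,052: Quinlan 22,632.85 → $22,650; Sato 11,048.65 → $11,050; Bergstrom 10,718.51 → $10,700.

Quinlan: $22,650; Sato: $11,050; Bergstrom: $10,700; Andrade: $11,500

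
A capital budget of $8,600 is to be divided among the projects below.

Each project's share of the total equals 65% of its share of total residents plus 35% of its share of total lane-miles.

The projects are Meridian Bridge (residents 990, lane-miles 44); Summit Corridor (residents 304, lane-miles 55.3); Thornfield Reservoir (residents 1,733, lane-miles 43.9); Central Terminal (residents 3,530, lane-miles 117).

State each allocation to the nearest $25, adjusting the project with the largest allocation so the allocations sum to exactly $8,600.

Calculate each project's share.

Residents total 6,557; lane-miles total 260.2.
Composite weights (65% residents + 35% lane-miles): Meridian Bridge 0.1573; Summit Corridor 0.1045; Thornfield Reservoir 0.2308; Central Terminal 0.5073.
Raw shares: Meridian Bridge 1,352.99; Summit Corridor 898.88; Thornfield Reservoir 1,985.26; Central Terminal 4,362.87.
Rounded to nearest $25: Meridian Bridge $1,350; Summit Corridor $900; Thornfield Reservoir $1,975; Central Terminal $4,375. Sum = $8,600.
Sum already equals the total — no adjustment.

Meridian Bridge: $1,350; Summit Corridor: $900; Thornfield Reservoir: $1,975; Central Terminal: $4,375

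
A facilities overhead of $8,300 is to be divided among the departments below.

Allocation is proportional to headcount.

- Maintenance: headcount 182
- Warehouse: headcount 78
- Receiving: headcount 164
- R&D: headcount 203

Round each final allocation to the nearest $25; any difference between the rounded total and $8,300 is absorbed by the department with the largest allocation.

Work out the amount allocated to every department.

Total headcount = 627.
Raw shares: Maintenance 182/627 × $8,300 = 2,409.25; Warehouse 78/627 × $8,300 = 1,032.54; Receiving 164/627 × $8,300 = 2,170.97; R&D 203/627 × $8,300 = 2,687.24.
At nearest $25: Maintenance $2,400; Warehouse $1,025; Receiving $2,175; R&D $2,675. Sum = $8,275.
Difference $8,300 − $8,275 = +$25 applied to largest allocation (R&D): R&D becomes $2,700.

Maintenance: $2,400; Warehouse: $1,025; Receiving: $2,175; R&D: $2,700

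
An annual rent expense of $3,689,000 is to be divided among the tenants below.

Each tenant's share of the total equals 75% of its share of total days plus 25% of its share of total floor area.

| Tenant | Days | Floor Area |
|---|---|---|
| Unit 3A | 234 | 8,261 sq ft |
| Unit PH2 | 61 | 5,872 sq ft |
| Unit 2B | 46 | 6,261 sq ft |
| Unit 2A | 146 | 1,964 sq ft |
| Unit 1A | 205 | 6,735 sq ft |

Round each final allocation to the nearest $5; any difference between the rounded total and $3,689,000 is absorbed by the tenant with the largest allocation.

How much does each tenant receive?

Days total 692; floor area total 29,093.
Combined weights (75% days + 25% floor area): Unit 3A 0.3246; Unit PH2 0.1166; Unit 2B 0.1037; Unit 2A 0.1751; Unit 1A 0.2801.
Pro-rata amounts: Unit 3A 1,197,451.55; Unit PH2 430,032.60; Unit 2B 382,391.02; Unit 2A 645,995.20; Unit 1A 1,033,129.64.
At nearest $5: Unit 3A $1,197,450; Unit PH2 $430,035; Unit 2B $382,390; Unit 2A $645,995; Unit 1A $1,033,130. Sum = $3,689,000.
Rounded total matches; no reconciliation needed.

Unit 3A: $1,197,450 · Unit PH2: $430,035 · Unit 2B: $382,390 · Unit 2A: $645,995 · Unit 1A: $1,033,130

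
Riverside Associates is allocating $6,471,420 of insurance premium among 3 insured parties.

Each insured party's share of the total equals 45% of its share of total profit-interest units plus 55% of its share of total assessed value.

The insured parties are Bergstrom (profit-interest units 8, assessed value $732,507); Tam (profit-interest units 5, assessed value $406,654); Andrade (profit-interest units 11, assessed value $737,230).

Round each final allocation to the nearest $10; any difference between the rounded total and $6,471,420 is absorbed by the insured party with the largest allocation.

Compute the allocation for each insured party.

Totals — profit-interest units 24, assessed value 1,876,391.
Combined weights (45% profit-interest units + 55% assessed value): Bergstrom 0.3647; Tam 0.2129; Andrade 0.4223.
Pro-rata amounts: Bergstrom 2,360,187.93; Tam 1,378,067.83; Andrade 2,733,164.25.
At nearest $10: Bergstrom $2,360,190; Tam $1,378,070; Andrade $2,733,160. Sum = $6,471,420.
Sum already equals the total — no adjustment.

Bergstrom: $2,360,190 · Tam: $1,378,070 · Andrade: $2,733,160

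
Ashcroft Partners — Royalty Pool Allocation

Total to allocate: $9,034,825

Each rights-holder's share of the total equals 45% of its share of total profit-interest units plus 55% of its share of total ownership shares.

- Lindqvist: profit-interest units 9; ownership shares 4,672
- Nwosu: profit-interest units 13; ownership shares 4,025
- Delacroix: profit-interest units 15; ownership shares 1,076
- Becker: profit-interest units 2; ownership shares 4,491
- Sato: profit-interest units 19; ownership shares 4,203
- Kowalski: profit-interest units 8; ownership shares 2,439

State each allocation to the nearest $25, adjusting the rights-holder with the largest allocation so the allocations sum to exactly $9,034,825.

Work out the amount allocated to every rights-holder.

Lindqvist: $1,664,900; Nwosu: $1,757,525; Delacroix: $1,179,775; Becker: $1,190,675; Sato: $2,169,425; Kowalski: $1,072,525

Profit-interest units total 66; ownership shares total 20,906.
Composite weights (45% profit-interest units + 55% ownership shares): Lindqvist 0.1843; Nwosu 0.1945; Delacroix 0.1306; Becker 0.1318; Sato 0.2401; Kowalski 0.1187.
Pro-rata amounts: Lindqvist 1,664,898.87; Nwosu 1,757,517.56; Delacroix 1,179,770.97; Becker 1,190,669.37; Sato 2,169,432.91; Kowalski 1,072,535.32.
Rounded to nearest $25: Lindqvist $1,664,900; Nwosu $1,757,525; Delacroix $1,179,775; Becker $1,190,675; Sato $2,169,425; Kowalski $1,072,525. Sum = $9,034,825.
No rounding difference to absorb.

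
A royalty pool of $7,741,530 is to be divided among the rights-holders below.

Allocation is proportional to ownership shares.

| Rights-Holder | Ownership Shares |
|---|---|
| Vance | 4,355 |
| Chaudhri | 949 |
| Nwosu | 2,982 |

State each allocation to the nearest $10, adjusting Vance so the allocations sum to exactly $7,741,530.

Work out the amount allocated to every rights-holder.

Total ownership shares = 8,286.
Raw shares: Vance 4,355/8,286 × $7,741,530 = 4,068,834.56; Chaudhri 949/8,286 × $7,741,530 = 886,641.56; Nwosu 2,982/8,286 × $7,741,530 = 2,786,053.88.
At nearest $10: Vance $4,068,830; Chaudhri $886,640; Nwosu $2,786,050. Sum = $7,741,520.
Difference $7,741,530 − $7,741,520 = +$10 applied to Vance: Vance becomes $4,068,840.

Vance: $4,068,840 · Chaudhri: $886,640 · Nwosu: $2,786,050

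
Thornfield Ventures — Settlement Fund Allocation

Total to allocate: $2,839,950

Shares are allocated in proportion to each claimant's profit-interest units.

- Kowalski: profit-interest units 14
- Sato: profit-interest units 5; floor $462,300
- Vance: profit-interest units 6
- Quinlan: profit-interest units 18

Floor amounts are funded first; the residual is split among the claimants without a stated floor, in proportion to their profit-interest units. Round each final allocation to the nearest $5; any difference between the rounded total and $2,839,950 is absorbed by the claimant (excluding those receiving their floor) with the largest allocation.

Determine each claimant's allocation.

Guaranteed amounts: Sato $462,300. Remaining pool $2,377,650.
Remaining pool split over remaining profit-interest units 38: Kowalski 875,976.32 → $875,975; Vance 375,418.42 → $375,420; Quinlan 1,126,255.26 → $1,126,255.

Kowalski: $875,975 | Sato: $462,300 | Vance: $375,420 | Quinlan: $1,126,255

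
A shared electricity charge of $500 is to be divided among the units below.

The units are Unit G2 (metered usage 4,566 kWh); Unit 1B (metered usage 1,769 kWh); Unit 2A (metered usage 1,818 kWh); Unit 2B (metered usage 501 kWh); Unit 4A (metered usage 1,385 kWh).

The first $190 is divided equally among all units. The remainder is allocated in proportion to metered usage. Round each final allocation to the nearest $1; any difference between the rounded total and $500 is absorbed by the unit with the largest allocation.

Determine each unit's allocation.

$190 shared equally gives $38 per unit.
Remainder $310 by metered usage (total 10,039): Unit G2 141.00 → $141; Unit 1B 54.63 → $55; Unit 2A 56.14 → $56; Unit 2B 15.47 → $15; Unit 4A 42.77 → $43.
Totals: Unit G2 $38 + $141 = $179; Unit 1B $38 + $55 = $93; Unit 2A $38 + $56 = $94; Unit 2B $38 + $15 = $53; Unit 4A $38 + $43 = $81.

Unit G2: $179 | Unit 1B: $93 | Unit 2A: $94 | Unit 2B: $53 | Unit 4A: $81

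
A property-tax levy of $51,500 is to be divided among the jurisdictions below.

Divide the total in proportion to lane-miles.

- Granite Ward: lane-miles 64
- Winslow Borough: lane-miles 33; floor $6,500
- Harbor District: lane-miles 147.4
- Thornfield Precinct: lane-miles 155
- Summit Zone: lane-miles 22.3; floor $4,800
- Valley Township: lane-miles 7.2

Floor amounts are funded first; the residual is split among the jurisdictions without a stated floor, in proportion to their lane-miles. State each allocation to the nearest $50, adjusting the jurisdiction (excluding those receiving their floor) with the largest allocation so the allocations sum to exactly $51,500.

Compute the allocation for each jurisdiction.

Minimums first: Winslow Borough $6,500; Summit Zone $4,800. Balance $40,200.
Balance split over remaining lane-miles 373.6: Granite Ward 6,886.51 → $6,900; Harbor District 15,860.49 → $15,850; Thornfield Precinct 16,678.27 → $16,700; Valley Township 774.73 → $750.

Granite Ward: $6,900 | Winslow Borough: $6,500 | Harbor District: $15,850 | Thornfield Precinct: $16,700 | Summit Zone: $4,800 | Valley Township: $750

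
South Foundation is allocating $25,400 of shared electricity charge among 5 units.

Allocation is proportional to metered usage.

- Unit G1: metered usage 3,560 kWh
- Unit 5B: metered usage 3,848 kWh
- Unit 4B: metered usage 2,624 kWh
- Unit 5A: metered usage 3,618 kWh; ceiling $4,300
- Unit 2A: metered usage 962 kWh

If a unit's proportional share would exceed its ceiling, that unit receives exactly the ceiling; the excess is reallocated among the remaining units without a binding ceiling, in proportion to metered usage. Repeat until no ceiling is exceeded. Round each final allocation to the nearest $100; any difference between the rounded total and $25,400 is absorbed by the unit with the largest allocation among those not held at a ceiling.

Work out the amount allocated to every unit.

Unit G1: $6,800 | Unit 5B: $7,500 | Unit 4B: $5,000 | Unit 5A: $4,300 | Unit 2A: $1,800

Combined metered usage = 14,612.
Proportional shares (ignoring caps): Unit G1 6,188.34; Unit 5B 6,688.97; Unit 4B 4,561.29; Unit 5A 6,289.16; Unit 2A 1,672.24.
Cap binds for Unit 5A ($4,300); residual $21,100 reallocated over remaining metered usage 10,994.
Redistributed shares: Unit G1 6,832.45 → $6,800; Unit 5B 7,385.19 → $7,400; Unit 4B 5,036.06 → $5,000; Unit 2A 1,846.30 → $1,800.
Rounding difference +$100 applied to Unit 5B → $7,500.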